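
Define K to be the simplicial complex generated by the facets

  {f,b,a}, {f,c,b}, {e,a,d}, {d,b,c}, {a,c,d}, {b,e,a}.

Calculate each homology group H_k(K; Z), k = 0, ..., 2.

H_0 ≅ Z,  H_1 ≅ Z,  H_2 = 0.

K has 6 vertices, 12 edges, 6 triangles.
rank ∂_0 = 0, rank ∂_1 = 5 ⇒ b_0 = 6 − 0 − 5 = 1; all invariant factors of ∂_1 are 1 so no torsion. So H_0 ≅ Z.
rank ∂_1 = 5, rank ∂_2 = 6 ⇒ b_1 = 12 − 5 − 6 = 1; all invariant factors of ∂_2 are 1 so no torsion. So H_1 ≅ Z.
rank ∂_2 = 6, rank ∂_3 = 0 ⇒ b_2 = 6 − 6 − 0 = 0. So H_2 ≅ 0.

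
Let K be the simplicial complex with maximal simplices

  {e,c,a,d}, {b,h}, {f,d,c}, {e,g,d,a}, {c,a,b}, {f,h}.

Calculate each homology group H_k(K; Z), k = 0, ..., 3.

Take the total order a < b < c < d < e < f < g < h on the vertex set. Then K (dimension 3) consists of the simplices:

  0-simplices (8): a, b, c, d, e, f, g, h
  1-simplices (15): ab, ac, ad, ae, ag, bc, bh, cd, ce, cf, de, df, dg, eg, fh
  2-simplices (9): abc, acd, ace, ade, adg, aeg, cde, cdf, deg
  3-simplices (2): acde, adeg

Hence C_0 ≅ Z^8, C_1 ≅ Z^15, C_2 ≅ Z^9, C_3 ≅ Z^2.

∂_1: C_1 → C_0 is given by ∂[p,q] = [q] − [p]. For instance
  ∂dg = g − d.
This gives a 8×15 integer matrix of rank 7; reducing to Smith normal form yields diagonal entries (1,1,1,1,1,1,1).

Boundary ∂_2: C_2 → C_1 acts by ∂[p,q,r] = [q,r] − [p,r] + [p,q]. For instance
  ∂adg = dg − ag + ad,
  ∂acd = cd − ad + ac.
The 15×9 boundary matrix has rank 7 and Smith normal form diag(1,1,1,1,1,1,1).

Boundary ∂_3: C_3 → C_2 sends each 3-simplex σ to the alternating sum Σ_i (−1)^i (σ with its i-th vertex removed). For instance
  ∂acde = cde − ade + ace − acd,
  ∂adeg = deg − aeg + adg − ade.
The resulting 9×2 matrix has rank 2, and its Smith normal form has invariant factors (1,1).

From H_k ≅ ker(∂_k) / im(∂_{k+1}) we obtain:

  H_0: rank C_0 − rank ∂_1 = 8 − 7 = 1, and the invariant factors of ∂_1 are all 1, so H_0 = Z.
  H_1: rank ker ∂_1 − rank ∂_2 = (15 − 7) − 7 = 1, and the invariant factors of ∂_2 are all 1, so H_1 = Z.
  H_2: rank ker ∂_2 − rank ∂_3 = (9 − 7) − 2 = 0, and the invariant factors of ∂_3 are all 1, so H_2 = 0.
  H_3: rank ker ∂_3 − rank ∂_4 = (2 − 2) − 0 = 0, and there is no ∂_4, so H_3 = 0.

H_0 ≅ Z,  H_1 ≅ Z,  H_2 = 0,  H_3 = 0.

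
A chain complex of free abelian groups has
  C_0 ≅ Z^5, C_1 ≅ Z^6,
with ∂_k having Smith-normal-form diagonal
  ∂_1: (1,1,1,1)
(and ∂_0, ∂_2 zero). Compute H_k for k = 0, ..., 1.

H_0 ≅ Z,  H_1 ≅ Z^2.

H_0: b_0 = 5 − 0 − 4 = 1; torsion from ∂_1 factors > 1: none. So H_0 ≅ Z.
H_1: b_1 = 6 − 4 − 0 = 2; torsion from ∂_2 factors > 1: none. So H_1 ≅ Z^2.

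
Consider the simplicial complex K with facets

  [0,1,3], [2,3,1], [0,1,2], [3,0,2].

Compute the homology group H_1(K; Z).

Fix the vertex order 0 < 1 < 2 < 3 and write every simplex with vertices in increasing order. Then dim K = 2 and the simplices of K are:

  0-simplices (4): [0], [1], [2], [3]
  1-simplices (6): [0,1], [0,2], [0,3], [1,2], [1,3], [2,3]
  2-simplices (4): [0,1,2], [0,1,3], [0,2,3], [1,2,3]

so the chain groups are C_0 ≅ Z^4, C_1 ≅ Z^6, C_2 ≅ Z^4.

Boundary ∂_1: C_1 → C_0 sends each edge [p,q] (with p < q) to q − p.
As a 4×6 matrix over Z this has rank 3, with invariant factors (1,1,1).

∂_2: C_2 → C_1 sends each 2-simplex [p,q,r] to [q,r] − [p,r] + [p,q]. For instance
  ∂[1,2,3] = [2,3] − [1,3] + [1,2],
  ∂[0,1,3] = [1,3] − [0,3] + [0,1].
The 6×4 boundary matrix has rank 3 and Smith normal form diag(1,1,1).

Now H_k = ker ∂_k / im ∂_{k+1}, so:

  H_1: rank ker ∂_1 − rank ∂_2 = (6 − 3) − 3 = 0, and the invariant factors of ∂_2 are all 1, so H_1 = 0.

H_1 ≅ 0.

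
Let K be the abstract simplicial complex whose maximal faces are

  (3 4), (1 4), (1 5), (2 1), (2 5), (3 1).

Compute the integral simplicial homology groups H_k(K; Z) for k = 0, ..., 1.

Take the total order 1 < 2 < 3 < 4 < 5 on the vertex set. Then K (dimension 1) consists of the simplices:

  0-simplices (5): [1], [2], [3], [4], [5]
  1-simplices (6): [1,2], [1,3], [1,4], [1,5], [2,5], [3,4]

giving chain groups C_0 ≅ Z^5, C_1 ≅ Z^6.

∂_1: C_1 → C_0 sends each edge [p,q] (with p < q) to q − p.
The 5×6 boundary matrix has rank 4 and Smith normal form diag(1,1,1,1).

From H_k ≅ ker(∂_k) / im(∂_{k+1}) we obtain:

  H_0: rank C_0 − rank ∂_1 = 5 − 4 = 1, and the invariant factors of ∂_1 are all 1, so H_0 ≅ Z.
  H_1: rank ker ∂_1 − rank ∂_2 = (6 − 4) − 0 = 2, and there is no ∂_2, so H_1 ≅ Z^2.

As a check, the Euler characteristic is 5 − 6 = -1, which agrees with 1 − 2 = -1.

H_0 ≅ Z,  H_1 ≅ Z^2.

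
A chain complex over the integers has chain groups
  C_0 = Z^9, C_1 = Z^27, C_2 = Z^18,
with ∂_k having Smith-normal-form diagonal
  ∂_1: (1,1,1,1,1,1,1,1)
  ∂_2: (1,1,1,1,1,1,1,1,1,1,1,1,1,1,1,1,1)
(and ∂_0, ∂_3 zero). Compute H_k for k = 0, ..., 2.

H_0: b_0 = 9 − 0 − 8 = 1; torsion from ∂_1 factors > 1: none. So H_0 = Z.
H_1: b_1 = 27 − 8 − 17 = 2; torsion from ∂_2 factors > 1: none. So H_1 = Z^2.
H_2: b_2 = 18 − 17 − 0 = 1; torsion from ∂_3 factors > 1: none. So H_2 = Z.

H_0 = Z,  H_1 = Z^2,  H_2 = Z.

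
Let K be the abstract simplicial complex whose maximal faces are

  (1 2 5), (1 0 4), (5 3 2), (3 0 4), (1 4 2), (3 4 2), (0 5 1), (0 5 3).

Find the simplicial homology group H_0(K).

H_0 = Z.

Take the total order 0 < 1 < 2 < 3 < 4 < 5 on the vertex set. Then K (dimension 2) consists of the simplices:

  0-simplices (6): [0], [1], [2], [3], [4], [5]
  1-simplices (12): [0,1], [0,3], [0,4], [0,5], [1,2], [1,4], [1,5], [2,3], [2,4], [2,5], [3,4], [3,5]
  2-simplices (8): [0,1,4], [0,1,5], [0,3,4], [0,3,5], [1,2,4], [1,2,5], [2,3,4], [2,3,5]

giving chain groups C_0 ≅ Z^6, C_1 ≅ Z^12, C_2 ≅ Z^8.

The boundary map ∂_1: C_1 → C_0 is given by ∂[p,q] = [q] − [p]. For instance
  ∂[2,5] = [5] − [2].
The 6×12 boundary matrix has rank 5 and Smith normal form diag(1,1,1,1,1).

The boundary map ∂_2: C_2 → C_1 maps a triangle to the signed sum of its edges. For instance
  ∂[0,3,5] = [3,5] − [0,5] + [0,3],
  ∂[1,2,4] = [2,4] − [1,4] + [1,2].
The 12×8 boundary matrix has rank 7 and Smith normal form diag(1,1,1,1,1,1,1).

From H_k ≅ ker(∂_k) / im(∂_{k+1}) we obtain:

  H_0: rank C_0 − rank ∂_1 = 6 − 5 = 1, and the invariant factors of ∂_1 are all 1, so H_0 = Z.

(K is a triangulation of the 2-sphere S^2.)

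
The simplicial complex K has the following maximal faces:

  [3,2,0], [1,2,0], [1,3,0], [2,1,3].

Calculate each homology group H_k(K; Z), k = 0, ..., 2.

Order the vertices as 0 < 1 < 2 < 3. Listing each simplex with vertices in this order, K has dimension 2 with simplices:

  0-simplices (4): [0], [1], [2], [3]
  1-simplices (6): [0,1], [0,2], [0,3], [1,2], [1,3], [2,3]
  2-simplices (4): [0,1,2], [0,1,3], [0,2,3], [1,2,3]

so the chain groups are C_0 ≅ Z^4, C_1 ≅ Z^6, C_2 ≅ Z^4.

∂_1: C_1 → C_0 maps an edge to its endpoints' difference, ∂[p,q] = q − p. For instance
  ∂[1,2] = [2] − [1].
The resulting 4×6 matrix has rank 3, and its Smith normal form has invariant factors (1,1,1).

The boundary map ∂_2: C_2 → C_1 sends each 2-simplex [p,q,r] to [q,r] − [p,r] + [p,q]. For instance
  ∂[0,1,2] = [1,2] − [0,2] + [0,1],
  ∂[1,2,3] = [2,3] − [1,3] + [1,2].
This gives a 6×4 integer matrix of rank 3; reducing to Smith normal form yields diagonal entries (1,1,1).

Now H_k = ker ∂_k / im ∂_{k+1}, so:

  H_0: rank C_0 − rank ∂_1 = 4 − 3 = 1, and the invariant factors of ∂_1 are all 1, so H_0 ≅ Z.
  H_1: rank ker ∂_1 − rank ∂_2 = (6 − 3) − 3 = 0, and the invariant factors of ∂_2 are all 1, so H_1 ≅ 0.
  H_2: rank ker ∂_2 − rank ∂_3 = (4 − 3) − 0 = 1, and there is no ∂_3, so H_2 ≅ Z.

As a check, the Euler characteristic is 4 − 6 + 4 = 2, which agrees with 1 − 0 + 1 = 2.

H_0 ≅ Z,  H_1 = 0,  H_2 ≅ Z.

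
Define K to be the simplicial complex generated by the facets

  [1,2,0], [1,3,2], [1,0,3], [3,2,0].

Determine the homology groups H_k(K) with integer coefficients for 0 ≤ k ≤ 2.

Fix the vertex order 0 < 1 < 2 < 3 and write every simplex with vertices in increasing order. Then dim K = 2 and the simplices of K are:

  0-simplices (4): [0], [1], [2], [3]
  1-simplices (6): [0,1], [0,2], [0,3], [1,2], [1,3], [2,3]
  2-simplices (4): [0,1,2], [0,1,3], [0,2,3], [1,2,3]

giving chain groups C_0 ≅ Z^4, C_1 ≅ Z^6, C_2 ≅ Z^4.

The boundary map ∂_1: C_1 → C_0 is given by ∂[p,q] = [q] − [p]. For instance
  ∂[2,3] = [3] − [2].
The 4×6 boundary matrix has rank 3 and Smith normal form diag(1,1,1).

The boundary map ∂_2: C_2 → C_1 sends each 2-simplex [p,q,r] to [q,r] − [p,r] + [p,q]. For instance
  ∂[0,1,2] = [1,2] − [0,2] + [0,1],
  ∂[0,1,3] = [1,3] − [0,3] + [0,1].
The resulting 6×4 matrix has rank 3, and its Smith normal form has invariant factors (1,1,1).

From H_k ≅ ker(∂_k) / im(∂_{k+1}) we obtain:

  H_0: rank C_0 − rank ∂_1 = 4 − 3 = 1, and the invariant factors of ∂_1 are all 1, so H_0 ≅ Z.
  H_1: rank ker ∂_1 − rank ∂_2 = (6 − 3) − 3 = 0, and the invariant factors of ∂_2 are all 1, so H_1 ≅ 0.
  H_2: rank ker ∂_2 − rank ∂_3 = (4 − 3) − 0 = 1, and there is no ∂_3, so H_2 ≅ Z.

H_0 ≅ Z,  H_1 = 0,  H_2 ≅ Z.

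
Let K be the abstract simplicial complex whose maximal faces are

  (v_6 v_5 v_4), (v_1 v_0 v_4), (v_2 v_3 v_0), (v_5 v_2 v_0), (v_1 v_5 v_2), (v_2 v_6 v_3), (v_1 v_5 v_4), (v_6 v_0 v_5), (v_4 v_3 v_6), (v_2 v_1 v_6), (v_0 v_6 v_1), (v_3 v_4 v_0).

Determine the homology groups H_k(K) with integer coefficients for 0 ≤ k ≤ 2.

Take the total order v_0 < v_1 < v_2 < v_3 < v_4 < v_5 < v_6 on the vertex set. Then K (dimension 2) consists of the simplices:

  0-simplices (7): [v_0], [v_1], [v_2], [v_3], [v_4], [v_5], [v_6]
  1-simplices (18): (18 of them)
  2-simplices (12): (12 of them)

so the chain groups are C_0 ≅ Z^7, C_1 ≅ Z^18, C_2 ≅ Z^12.

The boundary map ∂_1: C_1 → C_0 sends each edge [p,q] (with p < q) to q − p.
The resulting 7×18 matrix has rank 6, and its Smith normal form has invariant factors (1,1,1,1,1,1).

The boundary map ∂_2: C_2 → C_1 sends each 2-simplex [p,q,r] to [q,r] − [p,r] + [p,q]. For instance
  ∂[v_0,v_5,v_6] = [v_5,v_6] − [v_0,v_6] + [v_0,v_5],
  ∂[v_0,v_1,v_4] = [v_1,v_4] − [v_0,v_4] + [v_0,v_1].
The resulting 18×12 matrix has rank 12, and its Smith normal form has invariant factors (1,1,1,1,1,1,1,1,1,1,1,2).

Computing H_k = (kernel of ∂_k) / (image of ∂_{k+1}):

  H_0: rank C_0 − rank ∂_1 = 7 − 6 = 1, and the invariant factors of ∂_1 are all 1, so H_0 ≅ Z.
  H_1: rank ker ∂_1 − rank ∂_2 = (18 − 6) − 12 = 0, and ∂_2 has invariant factor 2 > 1, so H_1 ≅ Z_2.
  H_2: rank ker ∂_2 − rank ∂_3 = (12 − 12) − 0 = 0, and there is no ∂_3, so H_2 ≅ 0.

As a check, the Euler characteristic is 7 − 18 + 12 = 1, which agrees with 1 − 0 + 0 = 1.

H_0 = Z,  H_1 = Z_2,  H_2 = 0.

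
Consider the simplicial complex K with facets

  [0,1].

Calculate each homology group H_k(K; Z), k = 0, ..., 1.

Take the total order 0 < 1 on the vertex set. Then K (dimension 1) consists of the simplices:

  0-simplices (2): [0], [1]
  1-simplices (1): [0,1]

Hence C_0 ≅ Z^2, C_1 ≅ Z^1.

∂_1: C_1 → C_0 sends each edge [p,q] (with p < q) to q − p. For instance
  ∂[0,1] = [1] − [0].
This gives a 2×1 integer matrix of rank 1; reducing to Smith normal form yields diagonal entries (1).

Computing H_k = (kernel of ∂_k) / (image of ∂_{k+1}):

  H_0: rank C_0 − rank ∂_1 = 2 − 1 = 1, and the invariant factors of ∂_1 are all 1, so H_0 = Z.
  H_1: rank ker ∂_1 − rank ∂_2 = (1 − 1) − 0 = 0, and there is no ∂_2, so H_1 = 0.

(K is a triangulation of the 1-simplex.)

H_0 = Z,  H_1 = 0.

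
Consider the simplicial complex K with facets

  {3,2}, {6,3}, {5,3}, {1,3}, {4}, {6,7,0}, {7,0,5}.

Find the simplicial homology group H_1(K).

Take the total order 0 < 1 < 2 < 3 < 4 < 5 < 6 < 7 on the vertex set. Then K (dimension 2) consists of the simplices:

  0-simplices (8): [0], [1], [2], [3], [4], [5], [6], [7]
  1-simplices (9): [0,5], [0,6], [0,7], [1,3], [2,3], [3,5], [3,6], [5,7], [6,7]
  2-simplices (2): [0,5,7], [0,6,7]

giving chain groups C_0 ≅ Z^8, C_1 ≅ Z^9, C_2 ≅ Z^2.

The boundary map ∂_1: C_1 → C_0 is given by ∂[p,q] = [q] − [p]. For instance
  ∂[5,7] = [7] − [5].
The resulting 8×9 matrix has rank 6, and its Smith normal form has invariant factors (1,1,1,1,1,1).

The boundary map ∂_2: C_2 → C_1 sends each 2-simplex [p,q,r] to [q,r] − [p,r] + [p,q]. For instance
  ∂[0,5,7] = [5,7] − [0,7] + [0,5],
  ∂[0,6,7] = [6,7] − [0,7] + [0,6].
The resulting 9×2 matrix has rank 2, and its Smith normal form has invariant factors (1,1).

Now H_k = ker ∂_k / im ∂_{k+1}, so:

  H_1: rank ker ∂_1 − rank ∂_2 = (9 − 6) − 2 = 1, and the invariant factors of ∂_2 are all 1, so H_1 ≅ Z.

H_1 = Z.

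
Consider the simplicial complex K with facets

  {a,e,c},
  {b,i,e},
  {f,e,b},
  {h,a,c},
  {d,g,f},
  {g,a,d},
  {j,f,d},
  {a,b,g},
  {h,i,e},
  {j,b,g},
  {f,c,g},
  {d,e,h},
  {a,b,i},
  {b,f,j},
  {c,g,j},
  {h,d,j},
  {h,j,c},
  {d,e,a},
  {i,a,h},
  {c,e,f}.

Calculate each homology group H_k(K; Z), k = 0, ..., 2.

K has 10 vertices, 30 edges, 20 triangles.
rank ∂_0 = 0, rank ∂_1 = 9 ⇒ b_0 = 10 − 0 − 9 = 1; all invariant factors of ∂_1 are 1 so no torsion. So H_0 ≅ Z.
rank ∂_1 = 9, rank ∂_2 = 20 ⇒ b_1 = 30 − 9 − 20 = 1; ∂_2 has invariant factor(s) [2] giving torsion. So H_1 ≅ Z ⊕ Z/2Z.
rank ∂_2 = 20, rank ∂_3 = 0 ⇒ b_2 = 20 − 20 − 0 = 0. So H_2 ≅ 0.

H_0 ≅ Z,  H_1 ≅ Z ⊕ Z/2Z,  H_2 = 0.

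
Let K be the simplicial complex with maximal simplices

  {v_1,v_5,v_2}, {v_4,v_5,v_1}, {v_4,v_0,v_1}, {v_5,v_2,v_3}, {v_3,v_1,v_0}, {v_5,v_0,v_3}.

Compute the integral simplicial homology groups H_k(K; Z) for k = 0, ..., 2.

K has 6 vertices, 12 edges, 6 triangles.
rank ∂_0 = 0, rank ∂_1 = 5 ⇒ b_0 = 6 − 0 − 5 = 1; all invariant factors of ∂_1 are 1 so no torsion. So H_0 = Z.
rank ∂_1 = 5, rank ∂_2 = 6 ⇒ b_1 = 12 − 5 − 6 = 1; all invariant factors of ∂_2 are 1 so no torsion. So H_1 = Z.
rank ∂_2 = 6, rank ∂_3 = 0 ⇒ b_2 = 6 − 6 − 0 = 0. So H_2 = 0.

H_0 ≅ Z,  H_1 ≅ Z,  H_2 = 0.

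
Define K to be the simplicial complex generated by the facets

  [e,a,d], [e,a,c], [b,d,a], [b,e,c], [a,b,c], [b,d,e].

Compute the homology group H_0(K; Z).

K has 5 vertices, 9 edges, 6 triangles.
rank ∂_0 = 0, rank ∂_1 = 4 ⇒ b_0 = 5 − 0 − 4 = 1; all invariant factors of ∂_1 are 1 so no torsion. So H_0 = Z.

H_0 ≅ Z.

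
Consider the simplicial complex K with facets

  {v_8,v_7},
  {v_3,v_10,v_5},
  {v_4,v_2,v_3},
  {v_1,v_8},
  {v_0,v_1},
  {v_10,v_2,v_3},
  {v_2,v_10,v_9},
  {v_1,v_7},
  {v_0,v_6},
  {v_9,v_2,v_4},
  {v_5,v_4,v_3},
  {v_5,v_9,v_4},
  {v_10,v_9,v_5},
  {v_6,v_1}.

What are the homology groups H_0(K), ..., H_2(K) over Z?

Order the vertices as v_0 < v_1 < v_2 < v_3 < v_4 < v_5 < v_6 < v_7 < v_8 < v_9 < v_10. Listing each simplex with vertices in this order, K has dimension 2 with simplices:

  0-simplices (11): [v_0], [v_1], [v_2], [v_3], [v_4], [v_5], [v_6], [v_7], [v_8], [v_9], [v_10]
  1-simplices (18): (18 of them)
  2-simplices (8): [v_2,v_3,v_4], [v_2,v_3,v_10], [v_2,v_4,v_9], [v_2,v_9,v_10], [v_3,v_4,v_5], [v_3,v_5,v_10], [v_4,v_5,v_9], [v_5,v_9,v_10]

giving chain groups C_0 ≅ Z^11, C_1 ≅ Z^18, C_2 ≅ Z^8.

The boundary map ∂_1: C_1 → C_0 maps an edge to its endpoints' difference, ∂[p,q] = q − p.
The 11×18 boundary matrix has rank 9 and Smith normal form diag(1,1,1,1,1,1,1,1,1).

Boundary ∂_2: C_2 → C_1 sends each 2-simplex [p,q,r] to [q,r] − [p,r] + [p,q]. For instance
  ∂[v_2,v_4,v_9] = [v_4,v_9] − [v_2,v_9] + [v_2,v_4],
  ∂[v_5,v_9,v_10] = [v_9,v_10] − [v_5,v_10] + [v_5,v_9].
The resulting 18×8 matrix has rank 7, and its Smith normal form has invariant factors (1,1,1,1,1,1,1).

Now H_k = ker ∂_k / im ∂_{k+1}, so:

  H_0: rank C_0 − rank ∂_1 = 11 − 9 = 2, and the invariant factors of ∂_1 are all 1, so H_0 ≅ Z^2.
  H_1: rank ker ∂_1 − rank ∂_2 = (18 − 9) − 7 = 2, and the invariant factors of ∂_2 are all 1, so H_1 ≅ Z^2.
  H_2: rank ker ∂_2 − rank ∂_3 = (8 − 7) − 0 = 1, and there is no ∂_3, so H_2 ≅ Z.

As a check, the Euler characteristic is 11 − 18 + 8 = 1, which agrees with 2 − 2 + 1 = 1.
(K is a triangulation of the disjoint union of a wedge of 2 circles and the 2-sphere S^2.)

H_0 ≅ Z^2,  H_1 ≅ Z^2,  H_2 ≅ Z.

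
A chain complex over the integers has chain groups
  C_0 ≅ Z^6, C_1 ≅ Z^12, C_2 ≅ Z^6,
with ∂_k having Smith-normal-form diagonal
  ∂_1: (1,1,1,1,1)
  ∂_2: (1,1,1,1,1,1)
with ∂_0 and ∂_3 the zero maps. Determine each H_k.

H_0: b_0 = 6 − 0 − 5 = 1; torsion from ∂_1 factors > 1: none. So H_0 = Z.
H_1: b_1 = 12 − 5 − 6 = 1; torsion from ∂_2 factors > 1: none. So H_1 = Z.
H_2: b_2 = 6 − 6 − 0 = 0; torsion from ∂_3 factors > 1: none. So H_2 = 0.

H_0 = Z,  H_1 = Z,  H_2 = 0.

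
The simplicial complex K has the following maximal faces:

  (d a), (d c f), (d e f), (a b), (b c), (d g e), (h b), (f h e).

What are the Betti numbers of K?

Order the vertices as a < b < c < d < e < f < g < h. Listing each simplex with vertices in this order, K has dimension 2 with simplices:

  0-simplices (8): a, b, c, d, e, f, g, h
  1-simplices (13): ab, ad, bc, bh, cd, cf, de, df, dg, ef, eg, eh, fh
  2-simplices (4): cdf, def, deg, efh

Hence C_0 ≅ Z^8, C_1 ≅ Z^13, C_2 ≅ Z^4.

The boundary map ∂_1: C_1 → C_0 is given by ∂[p,q] = [q] − [p].
The resulting 8×13 matrix has rank 7, and its Smith normal form has invariant factors (1,1,1,1,1,1,1).

The boundary map ∂_2: C_2 → C_1 sends each 2-simplex [p,q,r] to [q,r] − [p,r] + [p,q]. For instance
  ∂def = ef − df + de,
  ∂deg = eg − dg + de.
This gives a 13×4 integer matrix of rank 4; reducing to Smith normal form yields diagonal entries (1,1,1,1).

Reading off H_k = ker ∂_k / im ∂_{k+1}:

  H_0: rank C_0 − rank ∂_1 = 8 − 7 = 1, and the invariant factors of ∂_1 are all 1, so H_0 = Z.
  H_1: rank ker ∂_1 − rank ∂_2 = (13 − 7) − 4 = 2, and the invariant factors of ∂_2 are all 1, so H_1 = Z^2.
  H_2: rank ker ∂_2 − rank ∂_3 = (4 − 4) − 0 = 0, and there is no ∂_3, so H_2 = 0.

Hence the Betti numbers are b_0 = 1, b_1 = 2, b_2 = 0.

b_0 = 1, b_1 = 2, b_2 = 0.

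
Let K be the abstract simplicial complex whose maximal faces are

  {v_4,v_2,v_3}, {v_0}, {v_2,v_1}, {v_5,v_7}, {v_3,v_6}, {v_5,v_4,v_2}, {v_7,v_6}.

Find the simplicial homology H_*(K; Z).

H_0 ≅ Z^2,  H_1 ≅ Z,  H_2 = 0.

Take the total order v_0 < v_1 < v_2 < v_3 < v_4 < v_5 < v_6 < v_7 on the vertex set. Then K (dimension 2) consists of the simplices:

  0-simplices (8): [v_0], [v_1], [v_2], [v_3], [v_4], [v_5], [v_6], [v_7]
  1-simplices (9): [v_1,v_2], [v_2,v_3], [v_2,v_4], [v_2,v_5], [v_3,v_4], [v_3,v_6], [v_4,v_5], [v_5,v_7], [v_6,v_7]
  2-simplices (2): [v_2,v_3,v_4], [v_2,v_4,v_5]

so the chain groups are C_0 ≅ Z^8, C_1 ≅ Z^9, C_2 ≅ Z^2.

Boundary ∂_1: C_1 → C_0 maps an edge to its endpoints' difference, ∂[p,q] = q − p. For instance
  ∂[v_2,v_5] = [v_5] − [v_2].
The resulting 8×9 matrix has rank 6, and its Smith normal form has invariant factors (1,1,1,1,1,1).

The boundary map ∂_2: C_2 → C_1 acts by ∂[p,q,r] = [q,r] − [p,r] + [p,q]. For instance
  ∂[v_2,v_4,v_5] = [v_4,v_5] − [v_2,v_5] + [v_2,v_4],
  ∂[v_2,v_3,v_4] = [v_3,v_4] − [v_2,v_4] + [v_2,v_3].
This gives a 9×2 integer matrix of rank 2; reducing to Smith normal form yields diagonal entries (1,1).

Now H_k = ker ∂_k / im ∂_{k+1}, so:

  H_0: rank C_0 − rank ∂_1 = 8 − 6 = 2, and the invariant factors of ∂_1 are all 1, so H_0 = Z^2.
  H_1: rank ker ∂_1 − rank ∂_2 = (9 − 6) − 2 = 1, and the invariant factors of ∂_2 are all 1, so H_1 = Z.
  H_2: rank ker ∂_2 − rank ∂_3 = (2 − 2) − 0 = 0, and there is no ∂_3, so H_2 = 0.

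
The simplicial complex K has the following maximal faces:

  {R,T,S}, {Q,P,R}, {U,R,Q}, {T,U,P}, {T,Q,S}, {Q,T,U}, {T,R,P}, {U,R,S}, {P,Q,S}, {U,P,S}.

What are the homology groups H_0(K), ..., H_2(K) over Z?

Fix the vertex order P < Q < R < S < T < U and write every simplex with vertices in increasing order. Then dim K = 2 and the simplices of K are:

  0-simplices (6): P, Q, R, S, T, U
  1-simplices (15): PQ, PR, PS, PT, PU, QR, QS, QT, QU, RS, RT, RU, ST, SU, TU
  2-simplices (10): PQR, PQS, PRT, PSU, PTU, QRU, QST, QTU, RST, RSU

Hence C_0 ≅ Z^6, C_1 ≅ Z^15, C_2 ≅ Z^10.

The boundary map ∂_1: C_1 → C_0 sends each edge [p,q] (with p < q) to q − p. For instance
  ∂TU = U − T.
As a 6×15 matrix over Z this has rank 5, with invariant factors (1,1,1,1,1).

∂_2: C_2 → C_1 maps a triangle to the signed sum of its edges. For instance
  ∂PQS = QS − PS + PQ,
  ∂QRU = RU − QU + QR.
The resulting 15×10 matrix has rank 10, and its Smith normal form has invariant factors (1,1,1,1,1,1,1,1,1,2).

Reading off H_k = ker ∂_k / im ∂_{k+1}:

  H_0: rank C_0 − rank ∂_1 = 6 − 5 = 1, and the invariant factors of ∂_1 are all 1, so H_0 ≅ Z.
  H_1: rank ker ∂_1 − rank ∂_2 = (15 − 5) − 10 = 0, and ∂_2 has invariant factor 2 > 1, so H_1 ≅ Z/2Z.
  H_2: rank ker ∂_2 − rank ∂_3 = (10 − 10) − 0 = 0, and there is no ∂_3, so H_2 ≅ 0.

As a check, the Euler characteristic is 6 − 15 + 10 = 1, which agrees with 1 − 0 + 0 = 1.

H_0 ≅ Z,  H_1 ≅ Z/2Z,  H_2 = 0.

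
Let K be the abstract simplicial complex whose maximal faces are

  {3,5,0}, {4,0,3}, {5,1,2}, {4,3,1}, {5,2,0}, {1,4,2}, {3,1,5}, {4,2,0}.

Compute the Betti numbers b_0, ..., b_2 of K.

We work with the vertex ordering 0 < 1 < 2 < 3 < 4 < 5. The simplices of K, each written with vertices in increasing order, are:

  0-simplices (6): [0], [1], [2], [3], [4], [5]
  1-simplices (12): [0,2], [0,3], [0,4], [0,5], [1,2], [1,3], [1,4], [1,5], [2,4], [2,5], [3,4], [3,5]
  2-simplices (8): [0,2,4], [0,2,5], [0,3,4], [0,3,5], [1,2,4], [1,2,5], [1,3,4], [1,3,5]

giving chain groups C_0 ≅ Z^6, C_1 ≅ Z^12, C_2 ≅ Z^8.

Boundary ∂_1: C_1 → C_0 maps an edge to its endpoints' difference, ∂[p,q] = q − p. For instance
  ∂[1,2] = [2] − [1].
The 6×12 boundary matrix has rank 5 and Smith normal form diag(1,1,1,1,1).

∂_2: C_2 → C_1 maps a triangle to the signed sum of its edges. For instance
  ∂[1,3,5] = [3,5] − [1,5] + [1,3],
  ∂[1,2,5] = [2,5] − [1,5] + [1,2].
This gives a 12×8 integer matrix of rank 7; reducing to Smith normal form yields diagonal entries (1,1,1,1,1,1,1).

Reading off H_k = ker ∂_k / im ∂_{k+1}:

  H_0: rank C_0 − rank ∂_1 = 6 − 5 = 1, and the invariant factors of ∂_1 are all 1, so H_0 = Z.
  H_1: rank ker ∂_1 − rank ∂_2 = (12 − 5) − 7 = 0, and the invariant factors of ∂_2 are all 1, so H_1 = 0.
  H_2: rank ker ∂_2 − rank ∂_3 = (8 − 7) − 0 = 1, and there is no ∂_3, so H_2 = Z.

As a check, the Euler characteristic is 6 − 12 + 8 = 2, which agrees with 1 − 0 + 1 = 2.

Hence the Betti numbers are b_0 = 1, b_1 = 0, b_2 = 1.

b_0 = 1, b_1 = 0, b_2 = 1.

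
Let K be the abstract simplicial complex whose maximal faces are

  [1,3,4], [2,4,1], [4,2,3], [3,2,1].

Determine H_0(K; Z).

H_0 ≅ Z.

Take the total order 1 < 2 < 3 < 4 on the vertex set. Then K (dimension 2) consists of the simplices:

  0-simplices (4): [1], [2], [3], [4]
  1-simplices (6): [1,2], [1,3], [1,4], [2,3], [2,4], [3,4]
  2-simplices (4): [1,2,3], [1,2,4], [1,3,4], [2,3,4]

giving chain groups C_0 ≅ Z^4, C_1 ≅ Z^6, C_2 ≅ Z^4.

∂_1: C_1 → C_0 is given by ∂[p,q] = [q] − [p]. For instance
  ∂[1,2] = [2] − [1].
The 4×6 boundary matrix has rank 3 and Smith normal form diag(1,1,1).

∂_2: C_2 → C_1 sends each 2-simplex [p,q,r] to [q,r] − [p,r] + [p,q]. For instance
  ∂[1,2,3] = [2,3] − [1,3] + [1,2],
  ∂[1,3,4] = [3,4] − [1,4] + [1,3].
The resulting 6×4 matrix has rank 3, and its Smith normal form has invariant factors (1,1,1).

Reading off H_k = ker ∂_k / im ∂_{k+1}:

  H_0: rank C_0 − rank ∂_1 = 4 − 3 = 1, and the invariant factors of ∂_1 are all 1, so H_0 = Z.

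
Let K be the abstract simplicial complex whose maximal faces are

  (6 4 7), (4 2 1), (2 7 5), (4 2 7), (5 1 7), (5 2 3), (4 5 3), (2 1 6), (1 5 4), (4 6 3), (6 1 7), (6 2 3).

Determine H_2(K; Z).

H_2 ≅ 0.

Fix the vertex order 1 < 2 < 3 < 4 < 5 < 6 < 7 and write every simplex with vertices in increasing order. Then dim K = 2 and the simplices of K are:

  0-simplices (7): [1], [2], [3], [4], [5], [6], [7]
  1-simplices (18): [1,2], [1,4], [1,5], [1,6], [1,7], [2,3], [2,4], [2,5], [2,6], [2,7], [3,4], [3,5], [3,6], [4,5], [4,6], [4,7], [5,7], [6,7]
  2-simplices (12): [1,2,4], [1,2,6], [1,4,5], [1,5,7], [1,6,7], [2,3,5], [2,3,6], [2,4,7], [2,5,7], [3,4,5], [3,4,6], [4,6,7]

so the chain groups are C_0 ≅ Z^7, C_1 ≅ Z^18, C_2 ≅ Z^12.

The boundary map ∂_1: C_1 → C_0 maps an edge to its endpoints' difference, ∂[p,q] = q − p. For instance
  ∂[4,7] = [7] − [4].
As a 7×18 matrix over Z this has rank 6, with invariant factors (1,1,1,1,1,1).

∂_2: C_2 → C_1 acts by ∂[p,q,r] = [q,r] − [p,r] + [p,q]. For instance
  ∂[3,4,5] = [4,5] − [3,5] + [3,4],
  ∂[1,2,6] = [2,6] − [1,6] + [1,2].
The resulting 18×12 matrix has rank 12, and its Smith normal form has invariant factors (1,1,1,1,1,1,1,1,1,1,1,2).

Reading off H_k = ker ∂_k / im ∂_{k+1}:

  H_2: rank ker ∂_2 − rank ∂_3 = (12 − 12) − 0 = 0, and there is no ∂_3, so H_2 = 0.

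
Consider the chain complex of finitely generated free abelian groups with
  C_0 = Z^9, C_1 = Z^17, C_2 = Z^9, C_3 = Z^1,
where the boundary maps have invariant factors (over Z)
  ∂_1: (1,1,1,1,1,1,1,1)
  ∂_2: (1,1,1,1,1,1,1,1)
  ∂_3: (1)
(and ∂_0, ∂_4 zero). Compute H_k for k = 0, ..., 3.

H_0 = Z,  H_1 = Z,  H_2 = 0,  H_3 = 0.

H_0: b_0 = 9 − 0 − 8 = 1; torsion from ∂_1 factors > 1: none. So H_0 = Z.
H_1: b_1 = 17 − 8 − 8 = 1; torsion from ∂_2 factors > 1: none. So H_1 = Z.
H_2: b_2 = 9 − 8 − 1 = 0; torsion from ∂_3 factors > 1: none. So H_2 = 0.
H_3: b_3 = 1 − 1 − 0 = 0; torsion from ∂_4 factors > 1: none. So H_3 = 0.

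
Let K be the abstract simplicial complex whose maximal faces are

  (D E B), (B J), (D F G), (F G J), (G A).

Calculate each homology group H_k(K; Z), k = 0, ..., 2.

H_0 = Z,  H_1 = Z,  H_2 = 0.

Order the vertices as A < B < D < E < F < G < J. Listing each simplex with vertices in this order, K has dimension 2 with simplices:

  0-simplices (7): A, B, D, E, F, G, J
  1-simplices (10): AG, BD, BE, BJ, DE, DF, DG, FG, FJ, GJ
  2-simplices (3): BDE, DFG, FGJ

Hence C_0 ≅ Z^7, C_1 ≅ Z^10, C_2 ≅ Z^3.

The boundary map ∂_1: C_1 → C_0 maps an edge to its endpoints' difference, ∂[p,q] = q − p. For instance
  ∂FG = G − F.
As a 7×10 matrix over Z this has rank 6, with invariant factors (1,1,1,1,1,1).

∂_2: C_2 → C_1 sends each 2-simplex [p,q,r] to [q,r] − [p,r] + [p,q]. For instance
  ∂FGJ = GJ − FJ + FG,
  ∂BDE = DE − BE + BD.
As a 10×3 matrix over Z this has rank 3, with invariant factors (1,1,1).

Reading off H_k = ker ∂_k / im ∂_{k+1}:

  H_0: rank C_0 − rank ∂_1 = 7 − 6 = 1, and the invariant factors of ∂_1 are all 1, so H_0 = Z.
  H_1: rank ker ∂_1 − rank ∂_2 = (10 − 6) − 3 = 1, and the invariant factors of ∂_2 are all 1, so H_1 = Z.
  H_2: rank ker ∂_2 − rank ∂_3 = (3 − 3) − 0 = 0, and there is no ∂_3, so H_2 = 0.

As a check, the Euler characteristic is 7 − 10 + 3 = 0, which agrees with 1 − 1 + 0 = 0.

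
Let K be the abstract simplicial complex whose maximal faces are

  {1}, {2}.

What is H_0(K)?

Take the total order 1 < 2 on the vertex set. Then K (dimension 0) consists of the simplices:

  0-simplices (2): [1], [2]

Hence C_0 ≅ Z^2.

Now H_k = ker ∂_k / im ∂_{k+1}, so:

  H_0: rank C_0 − rank ∂_1 = 2 − 0 = 2, and there is no ∂_1, so H_0 ≅ Z^2.

H_0 = Z^2.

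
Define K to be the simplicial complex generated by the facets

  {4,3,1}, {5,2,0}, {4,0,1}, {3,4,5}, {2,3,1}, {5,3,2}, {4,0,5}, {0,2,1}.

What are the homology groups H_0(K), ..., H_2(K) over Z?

H_0 = Z,  H_1 = 0,  H_2 = Z.

Take the total order 0 < 1 < 2 < 3 < 4 < 5 on the vertex set. Then K (dimension 2) consists of the simplices:

  0-simplices (6): [0], [1], [2], [3], [4], [5]
  1-simplices (12): [0,1], [0,2], [0,4], [0,5], [1,2], [1,3], [1,4], [2,3], [2,5], [3,4], [3,5], [4,5]
  2-simplices (8): [0,1,2], [0,1,4], [0,2,5], [0,4,5], [1,2,3], [1,3,4], [2,3,5], [3,4,5]

Hence C_0 ≅ Z^6, C_1 ≅ Z^12, C_2 ≅ Z^8.

The boundary map ∂_1: C_1 → C_0 is given by ∂[p,q] = [q] − [p]. For instance
  ∂[3,5] = [5] − [3].
As a 6×12 matrix over Z this has rank 5, with invariant factors (1,1,1,1,1).

∂_2: C_2 → C_1 acts by ∂[p,q,r] = [q,r] − [p,r] + [p,q]. For instance
  ∂[0,4,5] = [4,5] − [0,5] + [0,4],
  ∂[1,2,3] = [2,3] − [1,3] + [1,2].
As a 12×8 matrix over Z this has rank 7, with invariant factors (1,1,1,1,1,1,1).

From H_k ≅ ker(∂_k) / im(∂_{k+1}) we obtain:

  H_0: rank C_0 − rank ∂_1 = 6 − 5 = 1, and the invariant factors of ∂_1 are all 1, so H_0 = Z.
  H_1: rank ker ∂_1 − rank ∂_2 = (12 − 5) − 7 = 0, and the invariant factors of ∂_2 are all 1, so H_1 = 0.
  H_2: rank ker ∂_2 − rank ∂_3 = (8 − 7) − 0 = 1, and there is no ∂_3, so H_2 = Z.

(K is a triangulation of the 2-sphere S^2.)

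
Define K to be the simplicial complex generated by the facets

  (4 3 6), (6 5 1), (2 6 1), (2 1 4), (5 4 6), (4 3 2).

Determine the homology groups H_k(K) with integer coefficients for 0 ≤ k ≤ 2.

Fix the vertex order 1 < 2 < 3 < 4 < 5 < 6 and write every simplex with vertices in increasing order. Then dim K = 2 and the simplices of K are:

  0-simplices (6): [1], [2], [3], [4], [5], [6]
  1-simplices (12): [1,2], [1,4], [1,5], [1,6], [2,3], [2,4], [2,6], [3,4], [3,6], [4,5], [4,6], [5,6]
  2-simplices (6): [1,2,4], [1,2,6], [1,5,6], [2,3,4], [3,4,6], [4,5,6]

so the chain groups are C_0 ≅ Z^6, C_1 ≅ Z^12, C_2 ≅ Z^6.

Boundary ∂_1: C_1 → C_0 maps an edge to its endpoints' difference, ∂[p,q] = q − p. For instance
  ∂[4,5] = [5] − [4].
As a 6×12 matrix over Z this has rank 5, with invariant factors (1,1,1,1,1).

The boundary map ∂_2: C_2 → C_1 acts by ∂[p,q,r] = [q,r] − [p,r] + [p,q]. For instance
  ∂[4,5,6] = [5,6] − [4,6] + [4,5],
  ∂[1,2,4] = [2,4] − [1,4] + [1,2].
The resulting 12×6 matrix has rank 6, and its Smith normal form has invariant factors (1,1,1,1,1,1).

Now H_k = ker ∂_k / im ∂_{k+1}, so:

  H_0: rank C_0 − rank ∂_1 = 6 − 5 = 1, and the invariant factors of ∂_1 are all 1, so H_0 ≅ Z.
  H_1: rank ker ∂_1 − rank ∂_2 = (12 − 5) − 6 = 1, and the invariant factors of ∂_2 are all 1, so H_1 ≅ Z.
  H_2: rank ker ∂_2 − rank ∂_3 = (6 − 6) − 0 = 0, and there is no ∂_3, so H_2 ≅ 0.

H_0 = Z,  H_1 = Z,  H_2 = 0.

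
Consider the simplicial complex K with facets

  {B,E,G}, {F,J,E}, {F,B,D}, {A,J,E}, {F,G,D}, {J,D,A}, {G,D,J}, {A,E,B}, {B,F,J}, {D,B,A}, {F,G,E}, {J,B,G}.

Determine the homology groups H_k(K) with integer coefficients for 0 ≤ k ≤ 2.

Order the vertices as A < B < D < E < F < G < J. Listing each simplex with vertices in this order, K has dimension 2 with simplices:

  0-simplices (7): A, B, D, E, F, G, J
  1-simplices (18): AB, AD, AE, AJ, BD, BE, BF, BG, BJ, DF, DG, DJ, EF, EG, EJ, FG, FJ, GJ
  2-simplices (12): ABD, ABE, ADJ, AEJ, BDF, BEG, BFJ, BGJ, DFG, DGJ, EFG, EFJ

so the chain groups are C_0 ≅ Z^7, C_1 ≅ Z^18, C_2 ≅ Z^12.

∂_1: C_1 → C_0 is given by ∂[p,q] = [q] − [p].
This gives a 7×18 integer matrix of rank 6; reducing to Smith normal form yields diagonal entries (1,1,1,1,1,1).

∂_2: C_2 → C_1 sends each 2-simplex [p,q,r] to [q,r] − [p,r] + [p,q]. For instance
  ∂AEJ = EJ − AJ + AE,
  ∂BGJ = GJ − BJ + BG.
The resulting 18×12 matrix has rank 12, and its Smith normal form has invariant factors (1,1,1,1,1,1,1,1,1,1,1,2).

Reading off H_k = ker ∂_k / im ∂_{k+1}:

  H_0: rank C_0 − rank ∂_1 = 7 − 6 = 1, and the invariant factors of ∂_1 are all 1, so H_0 = Z.
  H_1: rank ker ∂_1 − rank ∂_2 = (18 − 6) − 12 = 0, and ∂_2 has invariant factor 2 > 1, so H_1 = Z/2Z.
  H_2: rank ker ∂_2 − rank ∂_3 = (12 − 12) − 0 = 0, and there is no ∂_3, so H_2 = 0.

(K is a triangulation of the real projective plane RP^2.)

H_0 ≅ Z,  H_1 ≅ Z/2Z,  H_2 = 0.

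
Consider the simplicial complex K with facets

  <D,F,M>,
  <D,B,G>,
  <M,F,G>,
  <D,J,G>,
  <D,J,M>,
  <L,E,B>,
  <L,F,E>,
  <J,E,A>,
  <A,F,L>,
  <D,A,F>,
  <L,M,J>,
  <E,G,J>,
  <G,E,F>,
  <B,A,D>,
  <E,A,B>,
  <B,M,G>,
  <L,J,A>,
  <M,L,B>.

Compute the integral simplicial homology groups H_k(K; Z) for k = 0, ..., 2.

H_0 ≅ Z,  H_1 ≅ Z ⊕ Z/2,  H_2 = 0.

K has 9 vertices, 27 edges, 18 triangles.
rank ∂_0 = 0, rank ∂_1 = 8 ⇒ b_0 = 9 − 0 − 8 = 1; all invariant factors of ∂_1 are 1 so no torsion. So H_0 ≅ Z.
rank ∂_1 = 8, rank ∂_2 = 18 ⇒ b_1 = 27 − 8 − 18 = 1; ∂_2 has invariant factor(s) [2] giving torsion. So H_1 ≅ Z ⊕ Z/2.
rank ∂_2 = 18, rank ∂_3 = 0 ⇒ b_2 = 18 − 18 − 0 = 0. So H_2 ≅ 0.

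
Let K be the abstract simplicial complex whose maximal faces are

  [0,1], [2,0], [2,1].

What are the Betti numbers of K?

Fix the vertex order 0 < 1 < 2 and write every simplex with vertices in increasing order. Then dim K = 1 and the simplices of K are:

  0-simplices (3): [0], [1], [2]
  1-simplices (3): [0,1], [0,2], [1,2]

Hence C_0 ≅ Z^3, C_1 ≅ Z^3.

∂_1: C_1 → C_0 sends each edge [p,q] (with p < q) to q − p. For instance
  ∂[0,1] = [1] − [0].
The 3×3 boundary matrix has rank 2 and Smith normal form diag(1,1).

Computing H_k = (kernel of ∂_k) / (image of ∂_{k+1}):

  H_0: rank C_0 − rank ∂_1 = 3 − 2 = 1, and the invariant factors of ∂_1 are all 1, so H_0 ≅ Z.
  H_1: rank ker ∂_1 − rank ∂_2 = (3 − 2) − 0 = 1, and there is no ∂_2, so H_1 ≅ Z.

(K is a triangulation of the circle S^1.)

Hence the Betti numbers are b_0 = 1, b_1 = 1.

b_0 = 1, b_1 = 1.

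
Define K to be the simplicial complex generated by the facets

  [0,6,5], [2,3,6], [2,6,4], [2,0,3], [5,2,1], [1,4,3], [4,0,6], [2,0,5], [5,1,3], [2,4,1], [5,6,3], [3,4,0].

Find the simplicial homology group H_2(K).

K has 7 vertices, 18 edges, 12 triangles.
rank ∂_2 = 12, rank ∂_3 = 0 ⇒ b_2 = 12 − 12 − 0 = 0. So H_2 ≅ 0.

H_2 = 0.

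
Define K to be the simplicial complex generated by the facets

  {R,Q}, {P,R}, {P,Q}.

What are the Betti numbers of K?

b_0 = 1, b_1 = 1.

Take the total order P < Q < R on the vertex set. Then K (dimension 1) consists of the simplices:

  0-simplices (3): P, Q, R
  1-simplices (3): PQ, PR, QR

Hence C_0 ≅ Z^3, C_1 ≅ Z^3.

The boundary map ∂_1: C_1 → C_0 is given by ∂[p,q] = [q] − [p]. For instance
  ∂PQ = Q − P.
As a 3×3 matrix over Z this has rank 2, with invariant factors (1,1).

Computing H_k = (kernel of ∂_k) / (image of ∂_{k+1}):

  H_0: rank C_0 − rank ∂_1 = 3 − 2 = 1, and the invariant factors of ∂_1 are all 1, so H_0 = Z.
  H_1: rank ker ∂_1 − rank ∂_2 = (3 − 2) − 0 = 1, and there is no ∂_2, so H_1 = Z.

Hence the Betti numbers are b_0 = 1, b_1 = 1.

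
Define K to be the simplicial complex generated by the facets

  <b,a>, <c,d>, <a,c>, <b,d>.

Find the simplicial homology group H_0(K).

H_0 = Z.

Take the total order a < b < c < d on the vertex set. Then K (dimension 1) consists of the simplices:

  0-simplices (4): a, b, c, d
  1-simplices (4): ab, ac, bd, cd

giving chain groups C_0 ≅ Z^4, C_1 ≅ Z^4.

The boundary map ∂_1: C_1 → C_0 is given by ∂[p,q] = [q] − [p].
The 4×4 boundary matrix has rank 3 and Smith normal form diag(1,1,1).

Now H_k = ker ∂_k / im ∂_{k+1}, so:

  H_0: rank C_0 − rank ∂_1 = 4 − 3 = 1, and the invariant factors of ∂_1 are all 1, so H_0 = Z.

(K is a triangulation of the circle S^1.)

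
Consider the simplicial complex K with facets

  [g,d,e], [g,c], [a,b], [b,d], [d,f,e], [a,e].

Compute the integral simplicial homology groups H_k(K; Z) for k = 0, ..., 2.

Fix the vertex order a < b < c < d < e < f < g and write every simplex with vertices in increasing order. Then dim K = 2 and the simplices of K are:

  0-simplices (7): a, b, c, d, e, f, g
  1-simplices (9): ab, ae, bd, cg, de, df, dg, ef, eg
  2-simplices (2): def, deg

so the chain groups are C_0 ≅ Z^7, C_1 ≅ Z^9, C_2 ≅ Z^2.

The boundary map ∂_1: C_1 → C_0 is given by ∂[p,q] = [q] − [p]. For instance
  ∂cg = g − c.
As a 7×9 matrix over Z this has rank 6, with invariant factors (1,1,1,1,1,1).

∂_2: C_2 → C_1 sends each 2-simplex [p,q,r] to [q,r] − [p,r] + [p,q]. For instance
  ∂def = ef − df + de,
  ∂deg = eg − dg + de.
The resulting 9×2 matrix has rank 2, and its Smith normal form has invariant factors (1,1).

Now H_k = ker ∂_k / im ∂_{k+1}, so:

  H_0: rank C_0 − rank ∂_1 = 7 − 6 = 1, and the invariant factors of ∂_1 are all 1, so H_0 = Z.
  H_1: rank ker ∂_1 − rank ∂_2 = (9 − 6) − 2 = 1, and the invariant factors of ∂_2 are all 1, so H_1 = Z.
  H_2: rank ker ∂_2 − rank ∂_3 = (2 − 2) − 0 = 0, and there is no ∂_3, so H_2 = 0.

H_0 ≅ Z,  H_1 ≅ Z,  H_2 = 0.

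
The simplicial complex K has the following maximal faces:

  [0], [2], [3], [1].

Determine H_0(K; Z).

H_0 = Z^4.

Order the vertices as 0 < 1 < 2 < 3. Listing each simplex with vertices in this order, K has dimension 0 with simplices:

  0-simplices (4): [0], [1], [2], [3]

so the chain groups are C_0 ≅ Z^4.

Now H_k = ker ∂_k / im ∂_{k+1}, so:

  H_0: rank C_0 − rank ∂_1 = 4 − 0 = 4, and there is no ∂_1, so H_0 ≅ Z^4.

(K is a triangulation of a set of 4 points.)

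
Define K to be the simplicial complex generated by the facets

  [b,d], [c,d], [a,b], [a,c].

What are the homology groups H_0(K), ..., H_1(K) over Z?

We work with the vertex ordering a < b < c < d. The simplices of K, each written with vertices in increasing order, are:

  0-simplices (4): a, b, c, d
  1-simplices (4): ab, ac, bd, cd

Hence C_0 ≅ Z^4, C_1 ≅ Z^4.

The boundary map ∂_1: C_1 → C_0 maps an edge to its endpoints' difference, ∂[p,q] = q − p.
The 4×4 boundary matrix has rank 3 and Smith normal form diag(1,1,1).

Now H_k = ker ∂_k / im ∂_{k+1}, so:

  H_0: rank C_0 − rank ∂_1 = 4 − 3 = 1, and the invariant factors of ∂_1 are all 1, so H_0 ≅ Z.
  H_1: rank ker ∂_1 − rank ∂_2 = (4 − 3) − 0 = 1, and there is no ∂_2, so H_1 ≅ Z.

H_0 ≅ Z,  H_1 ≅ Z.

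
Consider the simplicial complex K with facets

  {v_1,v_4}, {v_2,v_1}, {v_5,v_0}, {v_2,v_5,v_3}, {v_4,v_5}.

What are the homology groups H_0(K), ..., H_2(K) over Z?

H_0 = Z,  H_1 = Z,  H_2 = 0.

K has 6 vertices, 7 edges, 1 triangle.
rank ∂_0 = 0, rank ∂_1 = 5 ⇒ b_0 = 6 − 0 − 5 = 1; all invariant factors of ∂_1 are 1 so no torsion. So H_0 ≅ Z.
rank ∂_1 = 5, rank ∂_2 = 1 ⇒ b_1 = 7 − 5 − 1 = 1; all invariant factors of ∂_2 are 1 so no torsion. So H_1 ≅ Z.
rank ∂_2 = 1, rank ∂_3 = 0 ⇒ b_2 = 1 − 1 − 0 = 0. So H_2 ≅ 0.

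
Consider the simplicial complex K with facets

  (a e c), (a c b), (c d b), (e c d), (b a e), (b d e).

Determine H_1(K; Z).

H_1 = 0.

K has 5 vertices, 9 edges, 6 triangles.
rank ∂_1 = 4, rank ∂_2 = 5 ⇒ b_1 = 9 − 4 − 5 = 0; all invariant factors of ∂_2 are 1 so no torsion. So H_1 ≅ 0.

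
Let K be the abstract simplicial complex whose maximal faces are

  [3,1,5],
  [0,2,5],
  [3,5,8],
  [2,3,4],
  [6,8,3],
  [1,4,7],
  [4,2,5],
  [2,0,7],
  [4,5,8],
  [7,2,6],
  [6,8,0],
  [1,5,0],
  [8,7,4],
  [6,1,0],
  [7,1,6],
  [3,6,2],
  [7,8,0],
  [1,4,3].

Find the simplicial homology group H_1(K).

K has 9 vertices, 27 edges, 18 triangles.
rank ∂_1 = 8, rank ∂_2 = 18 ⇒ b_1 = 27 − 8 − 18 = 1; ∂_2 has invariant factor(s) [2] giving torsion. So H_1 ≅ Z ⊕ Z_2.

H_1 ≅ Z ⊕ Z_2.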